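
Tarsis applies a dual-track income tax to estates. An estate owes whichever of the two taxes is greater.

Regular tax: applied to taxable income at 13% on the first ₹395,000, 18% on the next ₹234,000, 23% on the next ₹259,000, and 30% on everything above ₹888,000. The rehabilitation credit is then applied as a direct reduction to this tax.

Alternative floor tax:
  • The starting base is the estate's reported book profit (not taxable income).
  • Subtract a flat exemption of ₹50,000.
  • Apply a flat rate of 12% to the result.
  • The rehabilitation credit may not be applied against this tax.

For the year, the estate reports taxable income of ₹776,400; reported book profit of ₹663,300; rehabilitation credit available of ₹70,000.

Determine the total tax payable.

₹73,596

Regular tax:
  ₹395,000 × 13% = ₹51,350
  ₹234,000 × 18% = ₹42,120
  ₹147,400 × 23% = ₹33,902
  → ₹127,372
  Less rehabilitation credit ₹70,000 → ₹57,372

Alternative floor tax:
  Base (reported book profit): ₹663,300
  Less exemption ₹50,000 → base ₹613,300
  ₹613,300 × 12% = ₹73,596

₹73,596 > ₹57,372, so the alternative floor tax is the binding amount.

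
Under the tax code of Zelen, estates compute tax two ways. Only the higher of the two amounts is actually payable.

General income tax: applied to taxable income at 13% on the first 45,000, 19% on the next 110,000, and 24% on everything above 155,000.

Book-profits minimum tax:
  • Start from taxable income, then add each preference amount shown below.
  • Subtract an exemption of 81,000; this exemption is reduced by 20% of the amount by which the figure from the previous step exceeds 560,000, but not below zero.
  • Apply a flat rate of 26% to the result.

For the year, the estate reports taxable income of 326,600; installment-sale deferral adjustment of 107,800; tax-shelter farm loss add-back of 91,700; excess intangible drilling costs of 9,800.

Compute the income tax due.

118,274

Book-profits minimum tax:
  Adjusted income: 326,600 + 107,800 + 91,700 + 9,800 = 535,900
  Exemption: 535,900 ≤ 560,000, so full 81,000 applies
  Base: 535,900 − 81,000 = 454,900
  454,900 × 26% = 118,274

General income tax:
  45,000 × 13% = 5,850
  110,000 × 19% = 20,900
  171,600 × 24% = 41,184
  → 67,934

118,274 > 67,934, so the book-profits minimum tax is the binding amount.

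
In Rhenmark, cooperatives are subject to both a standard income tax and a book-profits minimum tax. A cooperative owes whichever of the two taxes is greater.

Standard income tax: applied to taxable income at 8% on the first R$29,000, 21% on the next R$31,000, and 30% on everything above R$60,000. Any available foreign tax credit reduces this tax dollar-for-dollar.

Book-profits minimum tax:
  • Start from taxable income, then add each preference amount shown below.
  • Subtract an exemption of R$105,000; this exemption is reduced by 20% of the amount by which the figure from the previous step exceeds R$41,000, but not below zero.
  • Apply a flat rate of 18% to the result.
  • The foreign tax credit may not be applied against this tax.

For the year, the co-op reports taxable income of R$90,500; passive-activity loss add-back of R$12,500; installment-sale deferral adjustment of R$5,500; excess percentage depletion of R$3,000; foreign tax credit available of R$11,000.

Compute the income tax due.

Book-profits minimum tax:
  Adjusted income: R$90,500 + R$12,500 + R$5,500 + R$3,000 = R$111,500
  Exemption: R$105,000 − 20% × (R$111,500 − R$41,000) = R$105,000 − R$14,100 = R$90,900
  Base: R$111,500 − R$90,900 = R$20,600
  R$20,600 × 18% = R$3,708

Standard income tax:
  R$29,000 × 8% = R$2,320
  R$31,000 × 21% = R$6,510
  R$30,500 × 30% = R$9,150
  → R$17,980
  Less foreign tax credit R$11,000 → R$6,980

R$6,980 > R$3,708, so the standard income tax governs.

R$6,980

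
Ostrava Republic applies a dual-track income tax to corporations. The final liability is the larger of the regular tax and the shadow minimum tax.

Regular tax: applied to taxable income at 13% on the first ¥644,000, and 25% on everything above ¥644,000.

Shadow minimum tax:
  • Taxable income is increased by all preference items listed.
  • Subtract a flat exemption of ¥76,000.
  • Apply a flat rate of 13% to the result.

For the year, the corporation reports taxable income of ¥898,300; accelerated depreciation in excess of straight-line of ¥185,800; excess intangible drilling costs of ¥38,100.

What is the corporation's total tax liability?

¥147,295

Shadow minimum tax:
  Adjusted income: ¥898,300 + ¥185,800 + ¥38,100 = ¥1,122,200
  Less exemption ¥76,000 → base ¥1,046,200
  ¥1,046,200 × 13% = ¥136,006

Regular tax:
  ¥644,000 × 13% = ¥83,720
  ¥254,300 × 25% = ¥63,575
  → ¥147,295

¥147,295 > ¥136,006, so the regular tax governs.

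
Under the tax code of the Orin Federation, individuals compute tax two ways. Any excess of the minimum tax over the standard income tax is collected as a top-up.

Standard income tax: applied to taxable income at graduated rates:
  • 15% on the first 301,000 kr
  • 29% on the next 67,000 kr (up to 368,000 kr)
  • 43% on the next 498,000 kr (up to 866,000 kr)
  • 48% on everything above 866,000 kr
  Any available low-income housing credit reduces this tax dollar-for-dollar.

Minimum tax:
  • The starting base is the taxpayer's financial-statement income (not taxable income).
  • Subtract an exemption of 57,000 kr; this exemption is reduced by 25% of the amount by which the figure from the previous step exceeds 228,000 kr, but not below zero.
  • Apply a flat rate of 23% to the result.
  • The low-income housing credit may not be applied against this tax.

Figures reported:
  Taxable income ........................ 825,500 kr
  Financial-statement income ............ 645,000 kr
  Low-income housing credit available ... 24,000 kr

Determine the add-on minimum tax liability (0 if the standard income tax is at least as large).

Standard income tax:
  301,000 kr × 15% = 45,150 kr
  67,000 kr × 29% = 19,430 kr
  457,500 kr × 43% = 196,725 kr
  → 261,305 kr
  Less low-income housing credit 24,000 kr → 237,305 kr

Minimum tax:
  Base (financial-statement income): 645,000 kr
  Exemption: 25% × (645,000 kr − 228,000 kr) = 104,250 kr ≥ 57,000 kr, so the exemption is fully phased out
  Base: 645,000 kr − 0 kr = 645,000 kr
  645,000 kr × 23% = 148,350 kr

148,350 kr ≤ 237,305 kr, so no add-on is due.

0 kr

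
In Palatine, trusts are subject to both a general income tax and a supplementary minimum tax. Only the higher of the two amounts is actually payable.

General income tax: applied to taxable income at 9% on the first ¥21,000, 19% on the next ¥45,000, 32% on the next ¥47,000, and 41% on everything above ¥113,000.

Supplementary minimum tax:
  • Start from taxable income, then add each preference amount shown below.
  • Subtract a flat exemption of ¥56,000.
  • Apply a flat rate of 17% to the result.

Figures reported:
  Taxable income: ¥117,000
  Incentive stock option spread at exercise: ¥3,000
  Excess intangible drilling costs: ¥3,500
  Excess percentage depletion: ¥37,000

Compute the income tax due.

Supplementary minimum tax:
  Adjusted income: ¥117,000 + ¥3,000 + ¥3,500 + ¥37,000 = ¥160,500
  Less exemption ¥56,000 → base ¥104,500
  ¥104,500 × 17% = ¥17,765

General income tax:
  ¥21,000 × 9% = ¥1,890
  ¥45,000 × 19% = ¥8,550
  ¥47,000 × 32% = ¥15,040
  ¥4,000 × 41% = ¥1,640
  → ¥27,120

¥27,120 > ¥17,765, so the general income tax governs.

¥27,120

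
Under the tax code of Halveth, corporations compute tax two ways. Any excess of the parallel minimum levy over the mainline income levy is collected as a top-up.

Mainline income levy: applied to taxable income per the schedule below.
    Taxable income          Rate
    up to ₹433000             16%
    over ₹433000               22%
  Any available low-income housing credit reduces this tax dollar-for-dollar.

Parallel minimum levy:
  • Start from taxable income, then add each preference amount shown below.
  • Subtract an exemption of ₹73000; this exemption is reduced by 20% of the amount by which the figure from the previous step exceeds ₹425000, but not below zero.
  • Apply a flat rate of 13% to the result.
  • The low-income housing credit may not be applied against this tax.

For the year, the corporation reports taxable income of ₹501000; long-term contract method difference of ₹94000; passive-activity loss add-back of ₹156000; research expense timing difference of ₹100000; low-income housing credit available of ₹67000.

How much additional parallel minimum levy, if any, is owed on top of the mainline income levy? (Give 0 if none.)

₹93390

Parallel minimum levy:
  Adjusted income: ₹501000 + ₹94000 + ₹156000 + ₹100000 = ₹851000
  Exemption: 20% × (₹851000 − ₹425000) = ₹85200 ≥ ₹73000, so the exemption is fully phased out
  Base: ₹851000 − ₹0 = ₹851000
  ₹851000 × 13% = ₹110630

Mainline income levy:
  ₹433000 × 16% = ₹69280
  ₹68000 × 22% = ₹14960
  → ₹84240
  Less low-income housing credit ₹67000 → ₹17240

Excess of parallel minimum levy over mainline income levy: ₹110630 − ₹17240 = ₹93390.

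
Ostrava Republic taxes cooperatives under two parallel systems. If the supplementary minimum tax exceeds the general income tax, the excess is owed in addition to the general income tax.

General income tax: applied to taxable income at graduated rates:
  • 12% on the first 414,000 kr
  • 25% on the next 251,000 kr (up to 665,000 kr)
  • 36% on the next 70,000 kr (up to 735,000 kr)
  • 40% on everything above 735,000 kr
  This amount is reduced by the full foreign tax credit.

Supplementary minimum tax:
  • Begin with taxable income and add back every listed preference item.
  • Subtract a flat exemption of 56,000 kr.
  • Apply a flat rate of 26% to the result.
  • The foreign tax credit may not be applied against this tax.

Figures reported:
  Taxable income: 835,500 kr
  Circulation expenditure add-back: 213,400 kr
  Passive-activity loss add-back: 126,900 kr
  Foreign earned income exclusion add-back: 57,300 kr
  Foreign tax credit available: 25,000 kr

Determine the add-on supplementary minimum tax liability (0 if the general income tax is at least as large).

General income tax:
  414,000 kr × 12% = 49,680 kr
  251,000 kr × 25% = 62,750 kr
  70,000 kr × 36% = 25,200 kr
  100,500 kr × 40% = 40,200 kr
  → 177,830 kr
  Less foreign tax credit 25,000 kr → 152,830 kr

Supplementary minimum tax:
  Adjusted income: 835,500 kr + 213,400 kr + 126,900 kr + 57,300 kr = 1,233,100 kr
  Less exemption 56,000 kr → base 1,177,100 kr
  1,177,100 kr × 26% = 306,046 kr

Excess of supplementary minimum tax over general income tax: 306,046 kr − 152,830 kr = 153,216 kr.

153,216 kr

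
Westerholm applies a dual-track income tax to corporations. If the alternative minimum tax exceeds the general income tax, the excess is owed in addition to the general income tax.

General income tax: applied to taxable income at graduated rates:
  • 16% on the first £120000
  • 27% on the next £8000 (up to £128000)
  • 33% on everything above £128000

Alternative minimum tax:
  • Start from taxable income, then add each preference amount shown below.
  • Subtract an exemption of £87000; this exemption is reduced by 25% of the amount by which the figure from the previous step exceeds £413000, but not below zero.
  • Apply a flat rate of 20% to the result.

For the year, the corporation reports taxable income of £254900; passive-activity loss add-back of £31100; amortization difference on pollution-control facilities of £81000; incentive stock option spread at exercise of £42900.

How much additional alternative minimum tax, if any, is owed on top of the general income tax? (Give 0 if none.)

Alternative minimum tax:
  Adjusted income: £254900 + £31100 + £81000 + £42900 = £409900
  Exemption: £409900 ≤ £413000, so full £87000 applies
  Base: £409900 − £87000 = £322900
  £322900 × 20% = £64580

General income tax:
  £120000 × 16% = £19200
  £8000 × 27% = £2160
  £126900 × 33% = £41877
  → £63237

Excess of alternative minimum tax over general income tax: £64580 − £63237 = £1343.

£1343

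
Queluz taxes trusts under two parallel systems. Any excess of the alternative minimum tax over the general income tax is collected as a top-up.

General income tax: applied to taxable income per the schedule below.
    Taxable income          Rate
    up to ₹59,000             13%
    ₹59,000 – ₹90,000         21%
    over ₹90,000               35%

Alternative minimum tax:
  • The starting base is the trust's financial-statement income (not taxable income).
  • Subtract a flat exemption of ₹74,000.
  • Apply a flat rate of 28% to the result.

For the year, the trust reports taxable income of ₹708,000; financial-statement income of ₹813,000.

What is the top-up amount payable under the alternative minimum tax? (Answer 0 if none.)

₹0

Alternative minimum tax:
  Base (financial-statement income): ₹813,000
  Less exemption ₹74,000 → base ₹739,000
  ₹739,000 × 28% = ₹206,920

General income tax:
  ₹59,000 × 13% = ₹7,670
  ₹31,000 × 21% = ₹6,510
  ₹618,000 × 35% = ₹216,300
  → ₹230,480

₹206,920 ≤ ₹230,480, so no add-on is due.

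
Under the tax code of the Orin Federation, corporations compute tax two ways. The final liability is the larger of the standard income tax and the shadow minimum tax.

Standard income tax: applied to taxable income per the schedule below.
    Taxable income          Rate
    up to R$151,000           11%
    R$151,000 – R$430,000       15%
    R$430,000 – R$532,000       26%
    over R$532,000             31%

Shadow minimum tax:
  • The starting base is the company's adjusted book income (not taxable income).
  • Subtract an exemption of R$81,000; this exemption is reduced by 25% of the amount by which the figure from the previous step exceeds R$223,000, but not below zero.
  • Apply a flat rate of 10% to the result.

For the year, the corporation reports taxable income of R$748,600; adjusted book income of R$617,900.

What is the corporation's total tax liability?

Standard income tax:
  R$151,000 × 11% = R$16,610
  R$279,000 × 15% = R$41,850
  R$102,000 × 26% = R$26,520
  R$216,600 × 31% = R$67,146
  → R$152,126

Shadow minimum tax:
  Base (adjusted book income): R$617,900
  Exemption: 25% × (R$617,900 − R$223,000) = R$98,725 ≥ R$81,000, so the exemption is fully phased out
  Base: R$617,900 − R$0 = R$617,900
  R$617,900 × 10% = R$61,790

R$152,126 > R$61,790, so the standard income tax governs.

R$152,126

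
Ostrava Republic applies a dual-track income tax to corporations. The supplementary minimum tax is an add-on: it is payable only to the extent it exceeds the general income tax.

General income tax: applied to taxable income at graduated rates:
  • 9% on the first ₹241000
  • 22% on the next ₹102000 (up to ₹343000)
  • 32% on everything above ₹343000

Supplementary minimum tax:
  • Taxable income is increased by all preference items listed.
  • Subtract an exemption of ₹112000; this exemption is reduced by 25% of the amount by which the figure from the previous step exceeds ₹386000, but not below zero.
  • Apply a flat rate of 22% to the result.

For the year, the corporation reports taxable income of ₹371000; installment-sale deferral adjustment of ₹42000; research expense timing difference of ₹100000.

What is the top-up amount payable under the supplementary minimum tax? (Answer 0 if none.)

General income tax:
  ₹241000 × 9% = ₹21690
  ₹102000 × 22% = ₹22440
  ₹28000 × 32% = ₹8960
  → ₹53090

Supplementary minimum tax:
  Adjusted income: ₹371000 + ₹42000 + ₹100000 = ₹513000
  Exemption: ₹112000 − 25% × (₹513000 − ₹386000) = ₹112000 − ₹31750 = ₹80250
  Base: ₹513000 − ₹80250 = ₹432750
  ₹432750 × 22% = ₹95205

Excess of supplementary minimum tax over general income tax: ₹95205 − ₹53090 = ₹42115.

₹42115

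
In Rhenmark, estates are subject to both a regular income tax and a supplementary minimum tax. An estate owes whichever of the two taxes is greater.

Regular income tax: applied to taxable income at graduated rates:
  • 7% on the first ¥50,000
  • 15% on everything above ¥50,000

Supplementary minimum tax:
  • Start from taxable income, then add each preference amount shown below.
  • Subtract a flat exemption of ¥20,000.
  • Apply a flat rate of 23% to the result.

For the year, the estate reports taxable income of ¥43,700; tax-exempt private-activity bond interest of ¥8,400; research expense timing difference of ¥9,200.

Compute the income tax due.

¥9,499

Regular income tax:
  ¥43,700 × 7% = ¥3,059

Supplementary minimum tax:
  Adjusted income: ¥43,700 + ¥8,400 + ¥9,200 = ¥61,300
  Less exemption ¥20,000 → base ¥41,300
  ¥41,300 × 23% = ¥9,499

¥9,499 > ¥3,059, so the supplementary minimum tax is the binding amount.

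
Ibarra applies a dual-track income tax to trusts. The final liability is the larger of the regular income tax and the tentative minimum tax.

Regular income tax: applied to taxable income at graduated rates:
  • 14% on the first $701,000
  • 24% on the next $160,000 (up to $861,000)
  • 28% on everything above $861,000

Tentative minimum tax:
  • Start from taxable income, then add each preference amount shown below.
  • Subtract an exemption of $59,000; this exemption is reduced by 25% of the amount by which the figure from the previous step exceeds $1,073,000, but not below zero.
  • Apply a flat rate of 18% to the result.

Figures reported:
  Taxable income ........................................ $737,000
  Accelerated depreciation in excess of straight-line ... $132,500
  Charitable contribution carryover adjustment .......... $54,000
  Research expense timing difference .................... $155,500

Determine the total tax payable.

$183,870

Regular income tax:
  $701,000 × 14% = $98,140
  $36,000 × 24% = $8,640
  → $106,780

Tentative minimum tax:
  Adjusted income: $737,000 + $132,500 + $54,000 + $155,500 = $1,079,000
  Exemption: $59,000 − 25% × ($1,079,000 − $1,073,000) = $59,000 − $1,500 = $57,500
  Base: $1,079,000 − $57,500 = $1,021,500
  $1,021,500 × 18% = $183,870

$183,870 > $106,780, so the tentative minimum tax is the binding amount.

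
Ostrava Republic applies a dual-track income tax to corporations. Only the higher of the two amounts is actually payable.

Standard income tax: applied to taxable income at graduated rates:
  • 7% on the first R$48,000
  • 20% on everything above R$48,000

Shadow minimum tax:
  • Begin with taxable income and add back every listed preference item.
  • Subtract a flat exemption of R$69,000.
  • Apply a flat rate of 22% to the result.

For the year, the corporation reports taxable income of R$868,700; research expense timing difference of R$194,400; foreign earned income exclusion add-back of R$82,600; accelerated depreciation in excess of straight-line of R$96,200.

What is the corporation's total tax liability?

R$258,038

Standard income tax:
  R$48,000 × 7% = R$3,360
  R$820,700 × 20% = R$164,140
  → R$167,500

Shadow minimum tax:
  Adjusted income: R$868,700 + R$194,400 + R$82,600 + R$96,200 = R$1,241,900
  Less exemption R$69,000 → base R$1,172,900
  R$1,172,900 × 22% = R$258,038

R$258,038 > R$167,500, so the shadow minimum tax is the binding amount.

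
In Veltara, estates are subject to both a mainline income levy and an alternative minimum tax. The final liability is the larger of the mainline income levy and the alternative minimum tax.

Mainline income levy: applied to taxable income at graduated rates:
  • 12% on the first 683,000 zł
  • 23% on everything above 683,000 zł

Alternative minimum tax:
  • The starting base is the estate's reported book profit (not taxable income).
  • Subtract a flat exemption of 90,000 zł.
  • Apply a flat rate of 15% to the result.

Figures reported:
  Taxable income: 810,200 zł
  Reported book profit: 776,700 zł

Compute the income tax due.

111,216 zł

Alternative minimum tax:
  Base (reported book profit): 776,700 zł
  Less exemption 90,000 zł → base 686,700 zł
  686,700 zł × 15% = 103,005 zł

Mainline income levy:
  683,000 zł × 12% = 81,960 zł
  127,200 zł × 23% = 29,256 zł
  → 111,216 zł

111,216 zł > 103,005 zł, so the mainline income levy governs.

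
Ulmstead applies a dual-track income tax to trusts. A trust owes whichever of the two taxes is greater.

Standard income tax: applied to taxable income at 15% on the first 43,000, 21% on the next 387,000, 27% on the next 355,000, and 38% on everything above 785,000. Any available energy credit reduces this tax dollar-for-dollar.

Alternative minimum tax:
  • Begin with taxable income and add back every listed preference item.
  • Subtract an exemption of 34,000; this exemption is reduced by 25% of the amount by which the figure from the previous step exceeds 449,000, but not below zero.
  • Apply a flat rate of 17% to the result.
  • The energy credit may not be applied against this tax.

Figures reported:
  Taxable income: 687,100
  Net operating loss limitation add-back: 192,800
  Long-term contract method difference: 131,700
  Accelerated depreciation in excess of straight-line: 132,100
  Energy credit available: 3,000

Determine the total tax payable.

194,429

Alternative minimum tax:
  Adjusted income: 687,100 + 192,800 + 131,700 + 132,100 = 1,143,700
  Exemption: 25% × (1,143,700 − 449,000) = 173,675 ≥ 34,000, so the exemption is fully phased out
  Base: 1,143,700 − 0 = 1,143,700
  1,143,700 × 17% = 194,429

Standard income tax:
  43,000 × 15% = 6,450
  387,000 × 21% = 81,270
  257,100 × 27% = 69,417
  → 157,137
  Less energy credit 3,000 → 154,137

194,429 > 154,137, so the alternative minimum tax is the binding amount.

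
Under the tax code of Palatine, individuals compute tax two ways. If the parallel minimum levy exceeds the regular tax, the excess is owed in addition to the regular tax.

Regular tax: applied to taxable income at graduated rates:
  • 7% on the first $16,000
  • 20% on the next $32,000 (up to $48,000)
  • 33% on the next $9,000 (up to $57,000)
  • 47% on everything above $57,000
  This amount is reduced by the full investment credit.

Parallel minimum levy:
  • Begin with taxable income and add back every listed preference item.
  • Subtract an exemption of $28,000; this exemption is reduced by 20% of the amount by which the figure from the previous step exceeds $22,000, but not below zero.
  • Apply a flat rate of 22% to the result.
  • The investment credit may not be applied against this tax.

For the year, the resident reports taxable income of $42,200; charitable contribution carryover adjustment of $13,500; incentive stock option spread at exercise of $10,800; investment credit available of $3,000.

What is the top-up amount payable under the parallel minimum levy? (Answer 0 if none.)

$7,068

Parallel minimum levy:
  Adjusted income: $42,200 + $13,500 + $10,800 = $66,500
  Exemption: $28,000 − 20% × ($66,500 − $22,000) = $28,000 − $8,900 = $19,100
  Base: $66,500 − $19,100 = $47,400
  $47,400 × 22% = $10,428

Regular tax:
  $16,000 × 7% = $1,120
  $26,200 × 20% = $5,240
  → $6,360
  Less investment credit $3,000 → $3,360

Excess of parallel minimum levy over regular tax: $10,428 − $3,360 = $7,068.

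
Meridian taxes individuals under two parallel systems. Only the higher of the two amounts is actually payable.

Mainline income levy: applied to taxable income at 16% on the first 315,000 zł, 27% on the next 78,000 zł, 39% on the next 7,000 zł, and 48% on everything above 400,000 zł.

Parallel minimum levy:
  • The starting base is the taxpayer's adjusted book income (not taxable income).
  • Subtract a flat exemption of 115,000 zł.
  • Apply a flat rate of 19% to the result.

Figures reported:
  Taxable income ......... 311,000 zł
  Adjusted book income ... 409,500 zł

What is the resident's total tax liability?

Mainline income levy:
  311,000 zł × 16% = 49,760 zł

Parallel minimum levy:
  Base (adjusted book income): 409,500 zł
  Less exemption 115,000 zł → base 294,500 zł
  294,500 zł × 19% = 55,955 zł

55,955 zł > 49,760 zł, so the parallel minimum levy is the binding amount.

55,955 zł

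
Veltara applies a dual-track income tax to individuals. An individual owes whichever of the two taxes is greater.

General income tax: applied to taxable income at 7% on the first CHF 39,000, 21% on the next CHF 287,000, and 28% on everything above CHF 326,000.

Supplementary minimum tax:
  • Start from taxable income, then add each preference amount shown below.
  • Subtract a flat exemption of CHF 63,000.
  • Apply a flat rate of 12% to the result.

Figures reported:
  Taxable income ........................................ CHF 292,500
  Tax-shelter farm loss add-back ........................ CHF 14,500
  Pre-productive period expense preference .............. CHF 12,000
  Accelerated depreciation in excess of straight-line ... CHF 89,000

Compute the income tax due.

General income tax:
  CHF 39,000 × 7% = CHF 2,730
  CHF 253,500 × 21% = CHF 53,235
  → CHF 55,965

Supplementary minimum tax:
  Adjusted income: CHF 292,500 + CHF 14,500 + CHF 12,000 + CHF 89,000 = CHF 408,000
  Less exemption CHF 63,000 → base CHF 345,000
  CHF 345,000 × 12% = CHF 41,400

CHF 55,965 > CHF 41,400, so the general income tax governs.

CHF 55,965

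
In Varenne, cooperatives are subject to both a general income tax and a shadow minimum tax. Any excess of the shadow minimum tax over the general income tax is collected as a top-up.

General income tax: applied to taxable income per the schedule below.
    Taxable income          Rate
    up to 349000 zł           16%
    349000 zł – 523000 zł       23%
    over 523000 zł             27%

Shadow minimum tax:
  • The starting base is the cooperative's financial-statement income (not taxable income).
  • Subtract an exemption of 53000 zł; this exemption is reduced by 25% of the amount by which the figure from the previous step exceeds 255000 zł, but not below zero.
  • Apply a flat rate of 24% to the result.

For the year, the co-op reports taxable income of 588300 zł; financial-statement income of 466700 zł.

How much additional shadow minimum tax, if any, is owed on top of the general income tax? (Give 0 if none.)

0 zł

Shadow minimum tax:
  Base (financial-statement income): 466700 zł
  Exemption: 53000 zł − 25% × (466700 zł − 255000 zł) = 53000 zł − 52925 zł = 75 zł
  Base: 466700 zł − 75 zł = 466625 zł
  466625 zł × 24% = 111990 zł

General income tax:
  349000 zł × 16% = 55840 zł
  174000 zł × 23% = 40020 zł
  65300 zł × 27% = 17631 zł
  → 113491 zł

111990 zł ≤ 113491 zł, so no add-on is due.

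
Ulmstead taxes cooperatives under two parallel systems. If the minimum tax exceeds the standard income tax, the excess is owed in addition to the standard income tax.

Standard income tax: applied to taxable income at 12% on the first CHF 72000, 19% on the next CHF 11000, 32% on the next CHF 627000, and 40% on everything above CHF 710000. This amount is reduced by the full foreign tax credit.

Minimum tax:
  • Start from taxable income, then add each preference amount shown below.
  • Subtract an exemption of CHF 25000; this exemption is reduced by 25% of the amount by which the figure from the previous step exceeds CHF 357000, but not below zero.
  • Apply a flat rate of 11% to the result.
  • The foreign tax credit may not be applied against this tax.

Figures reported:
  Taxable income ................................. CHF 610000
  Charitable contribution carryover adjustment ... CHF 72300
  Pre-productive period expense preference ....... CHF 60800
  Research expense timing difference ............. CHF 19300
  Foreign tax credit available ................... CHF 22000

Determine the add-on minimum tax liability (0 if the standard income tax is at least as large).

Minimum tax:
  Adjusted income: CHF 610000 + CHF 72300 + CHF 60800 + CHF 19300 = CHF 762400
  Exemption: 25% × (CHF 762400 − CHF 357000) = CHF 101350 ≥ CHF 25000, so the exemption is fully phased out
  Base: CHF 762400 − CHF 0 = CHF 762400
  CHF 762400 × 11% = CHF 83864

Standard income tax:
  CHF 72000 × 12% = CHF 8640
  CHF 11000 × 19% = CHF 2090
  CHF 527000 × 32% = CHF 168640
  → CHF 179370
  Less foreign tax credit CHF 22000 → CHF 157370

CHF 83864 ≤ CHF 157370, so no add-on is due.

CHF 0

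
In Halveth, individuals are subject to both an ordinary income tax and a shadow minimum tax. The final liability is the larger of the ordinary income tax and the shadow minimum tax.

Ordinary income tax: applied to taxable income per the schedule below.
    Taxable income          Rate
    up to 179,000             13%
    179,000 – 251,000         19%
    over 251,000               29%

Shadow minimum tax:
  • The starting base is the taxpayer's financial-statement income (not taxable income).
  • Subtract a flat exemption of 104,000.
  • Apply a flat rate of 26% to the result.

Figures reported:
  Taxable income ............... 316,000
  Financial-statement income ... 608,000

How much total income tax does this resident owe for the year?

131,040

Ordinary income tax:
  179,000 × 13% = 23,270
  72,000 × 19% = 13,680
  65,000 × 29% = 18,850
  → 55,800

Shadow minimum tax:
  Base (financial-statement income): 608,000
  Less exemption 104,000 → base 504,000
  504,000 × 26% = 131,040

131,040 > 55,800, so the shadow minimum tax is the binding amount.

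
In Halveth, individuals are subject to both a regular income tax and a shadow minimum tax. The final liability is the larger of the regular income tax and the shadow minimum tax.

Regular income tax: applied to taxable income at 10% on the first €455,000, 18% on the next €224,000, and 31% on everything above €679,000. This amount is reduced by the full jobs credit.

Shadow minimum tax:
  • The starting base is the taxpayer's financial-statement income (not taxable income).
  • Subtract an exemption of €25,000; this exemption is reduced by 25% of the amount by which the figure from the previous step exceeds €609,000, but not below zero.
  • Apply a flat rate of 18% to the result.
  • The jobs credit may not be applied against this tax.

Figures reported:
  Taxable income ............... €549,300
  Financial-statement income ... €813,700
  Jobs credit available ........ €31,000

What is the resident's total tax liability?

Regular income tax:
  €455,000 × 10% = €45,500
  €94,300 × 18% = €16,974
  → €62,474
  Less jobs credit €31,000 → €31,474

Shadow minimum tax:
  Base (financial-statement income): €813,700
  Exemption: 25% × (€813,700 − €609,000) = €51,175 ≥ €25,000, so the exemption is fully phased out
  Base: €813,700 − €0 = €813,700
  €813,700 × 18% = €146,466

€146,466 > €31,474, so the shadow minimum tax is the binding amount.

€146,466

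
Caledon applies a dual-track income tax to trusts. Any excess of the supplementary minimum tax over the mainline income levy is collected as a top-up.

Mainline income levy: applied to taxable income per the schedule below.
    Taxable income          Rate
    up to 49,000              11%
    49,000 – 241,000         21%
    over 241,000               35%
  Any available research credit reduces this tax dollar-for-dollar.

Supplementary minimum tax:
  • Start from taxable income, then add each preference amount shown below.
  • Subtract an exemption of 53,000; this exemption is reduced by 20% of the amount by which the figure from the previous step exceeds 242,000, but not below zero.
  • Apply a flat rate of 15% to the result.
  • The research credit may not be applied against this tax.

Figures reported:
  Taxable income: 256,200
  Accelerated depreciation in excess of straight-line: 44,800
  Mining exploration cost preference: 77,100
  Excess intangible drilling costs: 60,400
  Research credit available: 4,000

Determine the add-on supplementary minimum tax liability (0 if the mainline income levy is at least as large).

Supplementary minimum tax:
  Adjusted income: 256,200 + 44,800 + 77,100 + 60,400 = 438,500
  Exemption: 53,000 − 20% × (438,500 − 242,000) = 53,000 − 39,300 = 13,700
  Base: 438,500 − 13,700 = 424,800
  424,800 × 15% = 63,720

Mainline income levy:
  49,000 × 11% = 5,390
  192,000 × 21% = 40,320
  15,200 × 35% = 5,320
  → 51,030
  Less research credit 4,000 → 47,030

Excess of supplementary minimum tax over mainline income levy: 63,720 − 47,030 = 16,690.

16,690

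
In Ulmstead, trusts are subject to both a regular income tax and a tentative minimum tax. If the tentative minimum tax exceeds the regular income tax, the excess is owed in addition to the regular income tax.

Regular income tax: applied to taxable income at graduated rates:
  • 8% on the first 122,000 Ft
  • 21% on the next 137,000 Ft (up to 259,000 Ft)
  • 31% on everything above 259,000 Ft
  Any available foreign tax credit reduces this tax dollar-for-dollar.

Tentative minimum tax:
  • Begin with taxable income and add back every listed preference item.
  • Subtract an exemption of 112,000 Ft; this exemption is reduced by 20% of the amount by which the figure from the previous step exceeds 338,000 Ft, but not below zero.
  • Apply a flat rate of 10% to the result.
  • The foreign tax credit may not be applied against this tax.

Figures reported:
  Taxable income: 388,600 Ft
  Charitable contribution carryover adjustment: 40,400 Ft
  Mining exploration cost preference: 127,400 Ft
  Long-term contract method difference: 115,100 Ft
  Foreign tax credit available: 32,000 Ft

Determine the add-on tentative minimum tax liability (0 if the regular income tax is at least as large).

15,914 Ft

Tentative minimum tax:
  Adjusted income: 388,600 Ft + 40,400 Ft + 127,400 Ft + 115,100 Ft = 671,500 Ft
  Exemption: 112,000 Ft − 20% × (671,500 Ft − 338,000 Ft) = 112,000 Ft − 66,700 Ft = 45,300 Ft
  Base: 671,500 Ft − 45,300 Ft = 626,200 Ft
  626,200 Ft × 10% = 62,620 Ft

Regular income tax:
  122,000 Ft × 8% = 9,760 Ft
  137,000 Ft × 21% = 28,770 Ft
  129,600 Ft × 31% = 40,176 Ft
  → 78,706 Ft
  Less foreign tax credit 32,000 Ft → 46,706 Ft

Excess of tentative minimum tax over regular income tax: 62,620 Ft − 46,706 Ft = 15,914 Ft.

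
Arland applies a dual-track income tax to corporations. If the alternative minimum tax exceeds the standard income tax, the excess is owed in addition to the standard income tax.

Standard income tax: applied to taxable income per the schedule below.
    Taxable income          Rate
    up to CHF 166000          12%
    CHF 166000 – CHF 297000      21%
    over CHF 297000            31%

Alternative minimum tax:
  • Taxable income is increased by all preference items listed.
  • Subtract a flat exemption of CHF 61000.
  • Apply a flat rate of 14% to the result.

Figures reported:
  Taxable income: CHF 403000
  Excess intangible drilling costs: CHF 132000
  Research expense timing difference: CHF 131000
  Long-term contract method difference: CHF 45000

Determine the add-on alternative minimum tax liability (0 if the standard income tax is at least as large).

Standard income tax:
  CHF 166000 × 12% = CHF 19920
  CHF 131000 × 21% = CHF 27510
  CHF 106000 × 31% = CHF 32860
  → CHF 80290

Alternative minimum tax:
  Adjusted income: CHF 403000 + CHF 132000 + CHF 131000 + CHF 45000 = CHF 711000
  Less exemption CHF 61000 → base CHF 650000
  CHF 650000 × 14% = CHF 91000

Excess of alternative minimum tax over standard income tax: CHF 91000 − CHF 80290 = CHF 10710.

CHF 10710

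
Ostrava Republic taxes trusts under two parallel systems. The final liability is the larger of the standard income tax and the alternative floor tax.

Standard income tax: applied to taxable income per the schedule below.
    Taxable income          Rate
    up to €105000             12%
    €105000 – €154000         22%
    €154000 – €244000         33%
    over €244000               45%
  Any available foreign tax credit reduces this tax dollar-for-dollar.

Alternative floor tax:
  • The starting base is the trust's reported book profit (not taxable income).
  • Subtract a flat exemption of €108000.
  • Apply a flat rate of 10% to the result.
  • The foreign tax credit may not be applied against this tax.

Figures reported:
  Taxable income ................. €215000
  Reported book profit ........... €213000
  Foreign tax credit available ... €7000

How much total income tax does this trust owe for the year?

Standard income tax:
  €105000 × 12% = €12600
  €49000 × 22% = €10780
  €61000 × 33% = €20130
  → €43510
  Less foreign tax credit €7000 → €36510

Alternative floor tax:
  Base (reported book profit): €213000
  Less exemption €108000 → base €105000
  €105000 × 10% = €10500

€36510 > €10500, so the standard income tax governs.

€36510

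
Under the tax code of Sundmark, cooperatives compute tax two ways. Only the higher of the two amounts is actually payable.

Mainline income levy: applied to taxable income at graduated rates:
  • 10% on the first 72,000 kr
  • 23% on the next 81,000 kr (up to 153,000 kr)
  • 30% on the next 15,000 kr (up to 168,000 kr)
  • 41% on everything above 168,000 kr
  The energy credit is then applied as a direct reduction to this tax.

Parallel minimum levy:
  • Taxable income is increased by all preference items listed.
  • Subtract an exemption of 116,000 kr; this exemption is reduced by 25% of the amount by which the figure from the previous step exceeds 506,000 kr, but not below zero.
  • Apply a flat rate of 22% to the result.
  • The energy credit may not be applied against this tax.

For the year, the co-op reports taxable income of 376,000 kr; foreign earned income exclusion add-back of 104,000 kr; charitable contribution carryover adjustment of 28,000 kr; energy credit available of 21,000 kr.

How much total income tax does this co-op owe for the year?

Mainline income levy:
  72,000 kr × 10% = 7,200 kr
  81,000 kr × 23% = 18,630 kr
  15,000 kr × 30% = 4,500 kr
  208,000 kr × 41% = 85,280 kr
  → 115,610 kr
  Less energy credit 21,000 kr → 94,610 kr

Parallel minimum levy:
  Adjusted income: 376,000 kr + 104,000 kr + 28,000 kr = 508,000 kr
  Exemption: 116,000 kr − 25% × (508,000 kr − 506,000 kr) = 116,000 kr − 500 kr = 115,500 kr
  Base: 508,000 kr − 115,500 kr = 392,500 kr
  392,500 kr × 22% = 86,350 kr

94,610 kr > 86,350 kr, so the mainline income levy governs.

94,610 kr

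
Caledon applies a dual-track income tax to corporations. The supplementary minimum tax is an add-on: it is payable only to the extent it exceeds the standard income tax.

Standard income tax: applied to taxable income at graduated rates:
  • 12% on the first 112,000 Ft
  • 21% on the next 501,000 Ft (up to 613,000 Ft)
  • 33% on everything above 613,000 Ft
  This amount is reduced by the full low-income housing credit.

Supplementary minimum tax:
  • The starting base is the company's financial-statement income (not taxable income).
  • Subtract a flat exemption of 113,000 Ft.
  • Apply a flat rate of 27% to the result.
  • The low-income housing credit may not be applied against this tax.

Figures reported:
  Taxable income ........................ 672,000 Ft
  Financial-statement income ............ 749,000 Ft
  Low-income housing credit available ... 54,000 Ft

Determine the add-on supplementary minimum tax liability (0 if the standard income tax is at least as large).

87,600 Ft

Supplementary minimum tax:
  Base (financial-statement income): 749,000 Ft
  Less exemption 113,000 Ft → base 636,000 Ft
  636,000 Ft × 27% = 171,720 Ft

Standard income tax:
  112,000 Ft × 12% = 13,440 Ft
  501,000 Ft × 21% = 105,210 Ft
  59,000 Ft × 33% = 19,470 Ft
  → 138,120 Ft
  Less low-income housing credit 54,000 Ft → 84,120 Ft

Excess of supplementary minimum tax over standard income tax: 171,720 Ft − 84,120 Ft = 87,600 Ft.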